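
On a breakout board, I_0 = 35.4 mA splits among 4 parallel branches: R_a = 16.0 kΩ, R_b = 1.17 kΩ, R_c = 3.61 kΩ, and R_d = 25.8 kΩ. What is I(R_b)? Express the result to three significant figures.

ΣG = 1/16.0 + 1/1.17 + 1/3.61 + 1/25.8 = 1.233.
Current divider: I(R_b) = I_0 · G_k/ΣG = 35.4 × (0.8547/1.233) = 35.4 × 0.6932 = 24.54 mA.

I ≈ 24.5 mA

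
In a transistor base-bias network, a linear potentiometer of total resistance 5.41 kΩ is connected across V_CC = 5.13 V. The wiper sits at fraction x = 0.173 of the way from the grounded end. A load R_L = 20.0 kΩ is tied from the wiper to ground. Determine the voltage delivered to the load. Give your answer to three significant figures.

Lower segment x·R_p = 0.9359 kΩ; upper segment (1−x)·R_p = 4.474 kΩ.
Lower segment in parallel with the load: 0.9359 ‖ 20.0 = 0.8941 kΩ.
Then V_out = V_CC · 0.8941/(4.474 + 0.8941) = 0.8544 V.

V_out ≈ 0.854 V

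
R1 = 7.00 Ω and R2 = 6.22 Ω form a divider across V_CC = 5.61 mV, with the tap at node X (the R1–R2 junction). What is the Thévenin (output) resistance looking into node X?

Zeroing V_CC shorts the top of R1 to ground, so R_th = R1 ‖ R2 = 3.293 Ω.

R_th ≈ 3.29 Ω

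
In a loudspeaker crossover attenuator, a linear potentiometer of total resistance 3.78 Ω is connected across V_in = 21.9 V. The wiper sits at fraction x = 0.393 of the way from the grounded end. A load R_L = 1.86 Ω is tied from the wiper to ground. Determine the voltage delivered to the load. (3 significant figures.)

V_out ≈ 5.80 V

Split the track: R_lower = x·R_p = 1.486 Ω, R_upper = (1−x)·R_p = 2.294 Ω.
(x·R_p) ‖ R_L = 0.8259 Ω.
V_out = 21.9 × 0.8259/(2.294 + 0.8259) = 5.797 V.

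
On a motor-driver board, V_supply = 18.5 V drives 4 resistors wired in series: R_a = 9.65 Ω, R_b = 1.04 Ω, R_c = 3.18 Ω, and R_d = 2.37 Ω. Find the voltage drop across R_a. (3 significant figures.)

V ≈ 11.0 V

Total series resistance ΣR = 9.65 + 1.04 + 3.18 + 2.37 = 16.24 Ω.
V = V_supply · R/ΣR = 18.5 × 0.5942 = 10.99 V.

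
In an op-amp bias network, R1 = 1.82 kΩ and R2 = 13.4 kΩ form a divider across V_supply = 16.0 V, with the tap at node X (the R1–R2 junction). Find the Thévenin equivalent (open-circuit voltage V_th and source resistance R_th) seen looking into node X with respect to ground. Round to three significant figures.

Open-circuit (no load on X): V_th = V_supply · R2/(R1 + R2) = 16.0 × 13.4/(1.820 + 13.4) = 14.09 V.
Zeroing V_supply shorts the top of R1 to ground, so R_th = R1 ‖ R2 = 1.602 kΩ.

V_th ≈ 14.1 V, R_th ≈ 1.60 kΩ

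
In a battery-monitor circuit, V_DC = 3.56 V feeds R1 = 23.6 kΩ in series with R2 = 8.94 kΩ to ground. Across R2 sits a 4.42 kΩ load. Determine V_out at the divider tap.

First combine the lower leg with the load: R2 ‖ R_L = 2.958 kΩ.
Now apply the divider: V_out = 3.56 × 0.1114 = 0.3965 V.

V_out ≈ 0.396 V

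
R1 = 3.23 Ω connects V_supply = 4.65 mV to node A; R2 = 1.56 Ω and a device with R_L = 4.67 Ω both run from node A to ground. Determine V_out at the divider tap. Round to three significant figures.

The load sits in parallel with R2, giving an effective lower resistance R2' = R2·R_L/(R2+R_L) = 1.169 Ω.
Then V_out = V_supply · R2'/(R1 + R2') = 4.65 × 1.169/4.399 = 1.236 mV.
(Unloaded it would be 1.51 mV; the load pulls it down.)

V_out ≈ 1.24 mV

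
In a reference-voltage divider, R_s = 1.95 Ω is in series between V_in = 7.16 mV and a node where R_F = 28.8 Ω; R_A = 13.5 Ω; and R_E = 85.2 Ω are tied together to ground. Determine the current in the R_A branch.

I ≈ 0.429 mA

Equivalent of the parallel group: R_p = 8.296 Ω.
Node voltage V_A = V_in · R_p/(R_s + R_p) = 7.16 × 0.8097 = 5.797 mV.
I(R_A) = V_A / R_A = 5.797/13.5 = 0.4294 mA.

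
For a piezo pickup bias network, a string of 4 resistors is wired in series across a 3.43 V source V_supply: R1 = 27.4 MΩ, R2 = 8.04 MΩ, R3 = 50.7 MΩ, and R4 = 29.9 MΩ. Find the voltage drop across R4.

Total series resistance ΣR = 27.4 + 8.04 + 50.7 + 29.9 = 116.0 MΩ.
By the voltage-divider rule, V = 3.43 × 29.90/116.0 = 0.8838 V.

V ≈ 0.884 V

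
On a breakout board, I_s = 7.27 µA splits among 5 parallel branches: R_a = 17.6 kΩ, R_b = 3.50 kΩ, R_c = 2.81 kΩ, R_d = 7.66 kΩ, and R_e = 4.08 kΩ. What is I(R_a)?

I ≈ 0.385 µA

Total conductance ΣG = 1/17.6 + 1/3.50 + 1/2.81 + 1/7.66 + 1/4.08 = 1.074 (units of 1/kΩ).
R_a takes the fraction G_k/ΣG = 0.05682/1.074 = 0.05290, so I = 7.27 × 0.05290 = 0.3846 µA.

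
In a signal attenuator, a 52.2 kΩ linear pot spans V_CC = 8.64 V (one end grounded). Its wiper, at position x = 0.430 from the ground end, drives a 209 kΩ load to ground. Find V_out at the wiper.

V_out ≈ 3.50 V

Lower segment x·R_p = 22.45 kΩ; upper segment (1−x)·R_p = 29.75 kΩ.
Lower segment in parallel with the load: 22.45 ‖ 209 = 20.27 kΩ.
Loaded-divider output: V_out = 8.64 × 0.4052 = 3.501 V.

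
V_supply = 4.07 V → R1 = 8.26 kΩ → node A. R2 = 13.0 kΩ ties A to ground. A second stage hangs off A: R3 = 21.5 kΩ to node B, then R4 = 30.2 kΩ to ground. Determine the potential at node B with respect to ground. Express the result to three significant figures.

V_B ≈ 1.32 V

Looking into the second stage from A: R3 + R4 = 51.70 kΩ appears in parallel with R2.
R2 ‖ (R3+R4) = 10.39 kΩ.
First divider: V_A = V_supply · 10.39/(8.26 + 10.39) = 2.267 V.
Stage 2 is unloaded, so V_B = V_A · R4/(R3+R4) = 2.267 × 30.2/51.70 = 1.324 V.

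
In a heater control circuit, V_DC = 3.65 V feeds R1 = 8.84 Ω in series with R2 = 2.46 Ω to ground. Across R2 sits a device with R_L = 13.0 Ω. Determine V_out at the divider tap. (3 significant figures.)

V_out ≈ 0.692 V

First combine the lower leg with the load: R2 ‖ R_L = 2.069 Ω.
Voltage divider with the loaded lower leg: V_out = 3.65 × 2.069/(8.84 + 2.069) = 3.65 × 0.1896 = 0.6921 V.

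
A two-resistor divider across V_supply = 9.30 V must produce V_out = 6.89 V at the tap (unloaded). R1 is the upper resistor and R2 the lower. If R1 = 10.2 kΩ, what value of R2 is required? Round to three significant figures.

R2 ≈ 29.2 kΩ

Required fraction k = V_out/V_supply = 0.7409.
So R2 = R1 · V_out/(V_supply − V_out) = 10.2 × 6.89/(9.30 − 6.89) = 10.2 × 2.859 = 29.16 kΩ.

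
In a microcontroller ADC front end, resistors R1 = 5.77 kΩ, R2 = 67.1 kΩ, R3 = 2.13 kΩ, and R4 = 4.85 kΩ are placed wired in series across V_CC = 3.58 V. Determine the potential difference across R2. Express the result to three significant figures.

ΣR = 5.77 + 67.1 + 2.13 + 4.85 = 79.85 kΩ.
By the voltage-divider rule, V = 3.58 × 67.10/79.85 = 3.008 V.

V ≈ 3.01 V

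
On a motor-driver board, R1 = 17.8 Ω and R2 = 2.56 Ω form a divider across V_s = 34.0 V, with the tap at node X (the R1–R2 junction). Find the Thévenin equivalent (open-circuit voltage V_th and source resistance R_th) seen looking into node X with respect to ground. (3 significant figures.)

V_th ≈ 4.28 V, R_th ≈ 2.24 Ω

V_th is the unloaded tap voltage: V_s · R2/(R1+R2) = 34.0 × 0.1257 = 4.275 V.
Looking into X with the source shorted: R_th = R1·R2/(R1+R2) = 17.80 × 2.56/20.36 = 2.238 Ω.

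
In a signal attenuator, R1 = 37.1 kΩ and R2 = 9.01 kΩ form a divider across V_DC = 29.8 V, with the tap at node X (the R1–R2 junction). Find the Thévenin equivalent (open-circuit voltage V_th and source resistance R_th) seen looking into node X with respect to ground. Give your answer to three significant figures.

V_th is the unloaded tap voltage: V_DC · R2/(R1+R2) = 29.8 × 0.1954 = 5.823 V.
Zeroing V_DC shorts the top of R1 to ground, so R_th = R1 ‖ R2 = 7.249 kΩ.

V_th ≈ 5.82 V, R_th ≈ 7.25 kΩ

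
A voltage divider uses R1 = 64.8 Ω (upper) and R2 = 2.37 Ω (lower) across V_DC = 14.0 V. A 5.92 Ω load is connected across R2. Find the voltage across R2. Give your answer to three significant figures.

R2 ‖ R_L = (2.37 × 5.92)/(2.37 + 5.92) = 1.692 Ω.
Now apply the divider: V_out = 14.0 × 0.02545 = 0.3563 V.

V_out ≈ 0.356 V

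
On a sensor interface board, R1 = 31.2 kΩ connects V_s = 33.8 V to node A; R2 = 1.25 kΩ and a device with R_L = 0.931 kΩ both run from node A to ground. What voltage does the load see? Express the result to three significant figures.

First combine the lower leg with the load: R2 ‖ R_L = 0.5336 kΩ.
Voltage divider with the loaded lower leg: V_out = 33.8 × 0.5336/(31.2 + 0.5336) = 33.8 × 0.01681 = 0.5683 V.

V_out ≈ 0.568 V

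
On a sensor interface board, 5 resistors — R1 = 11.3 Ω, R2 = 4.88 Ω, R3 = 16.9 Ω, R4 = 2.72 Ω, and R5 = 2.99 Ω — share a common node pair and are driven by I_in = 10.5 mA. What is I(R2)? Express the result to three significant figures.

Total conductance ΣG = 1/11.3 + 1/4.88 + 1/16.9 + 1/2.72 + 1/2.99 = 1.055 (units of 1/Ω).
By the current-divider rule, I = I_in · G_k/ΣG = 10.5 × 0.1943 = 2.040 mA.

I ≈ 2.04 mA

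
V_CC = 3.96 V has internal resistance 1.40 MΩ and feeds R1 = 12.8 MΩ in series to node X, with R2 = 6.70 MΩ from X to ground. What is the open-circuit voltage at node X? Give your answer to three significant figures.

R1' = 1.40 + 12.8 = 14.20 MΩ (source resistance + R1).
V_th is the unloaded tap voltage: V_CC · R2/(R1'+R2) = 3.96 × 0.3206 = 1.269 V.

V_th ≈ 1.27 V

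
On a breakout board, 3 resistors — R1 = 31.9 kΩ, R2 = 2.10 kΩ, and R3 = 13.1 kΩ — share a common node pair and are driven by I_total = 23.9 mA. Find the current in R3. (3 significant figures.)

I ≈ 3.12 mA

Total conductance ΣG = 1/31.9 + 1/2.10 + 1/13.1 = 0.5839 (units of 1/kΩ).
Current divider: I(R3) = I_total · G_k/ΣG = 23.9 × (0.07634/0.5839) = 23.9 × 0.1307 = 3.125 mA.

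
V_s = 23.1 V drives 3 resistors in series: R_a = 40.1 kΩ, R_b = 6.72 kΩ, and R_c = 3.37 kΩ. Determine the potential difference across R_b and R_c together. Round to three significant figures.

V ≈ 4.64 V

Total series resistance ΣR = 40.1 + 6.72 + 3.37 = 50.19 kΩ.
R_{R_b..R_c} = 6.72 + 3.37 = 10.09 kΩ.
By the voltage-divider rule, V = 23.1 × 10.09/50.19 = 4.644 V.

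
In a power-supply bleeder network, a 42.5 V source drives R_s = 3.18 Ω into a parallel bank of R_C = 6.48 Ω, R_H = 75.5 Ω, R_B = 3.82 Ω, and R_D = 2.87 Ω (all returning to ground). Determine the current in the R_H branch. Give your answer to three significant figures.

I ≈ 0.162 A

Parallel bank: R_p = 1/(1/6.48 + 1/75.5 + 1/3.82 + 1/2.87) = 1.286 Ω.
Node voltage V_A = V_s · R_p/(R_s + R_p) = 42.5 × 0.2879 = 12.24 V.
Branch current I = V_A/R_H = 12.24/75.5 = 0.1621 A.
(Check via current divider: I_total = 9.517 A; share G_k/ΣG = 0.01703 → same result.)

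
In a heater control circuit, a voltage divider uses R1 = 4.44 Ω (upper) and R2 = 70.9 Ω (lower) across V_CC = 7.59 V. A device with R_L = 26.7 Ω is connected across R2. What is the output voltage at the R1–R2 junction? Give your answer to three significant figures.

V_out ≈ 6.18 V

R2 ‖ R_L = (70.9 × 26.7)/(70.9 + 26.7) = 19.40 Ω.
Now apply the divider: V_out = 7.59 × 0.8137 = 6.176 V.
(Unloaded it would be 7.14 V; the load pulls it down.)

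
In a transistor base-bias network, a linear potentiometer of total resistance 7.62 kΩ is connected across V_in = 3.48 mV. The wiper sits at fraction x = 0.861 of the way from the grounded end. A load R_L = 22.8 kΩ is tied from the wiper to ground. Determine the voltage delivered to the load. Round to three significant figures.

Split the track: R_lower = x·R_p = 6.561 kΩ, R_upper = (1−x)·R_p = 1.059 kΩ.
Lower segment in parallel with the load: 6.561 ‖ 22.8 = 5.095 kΩ.
Loaded-divider output: V_out = 3.48 × 0.8279 = 2.881 mV.
(Unloaded: V_out = x·V_in = 3.00 mV.)

V_out ≈ 2.88 mV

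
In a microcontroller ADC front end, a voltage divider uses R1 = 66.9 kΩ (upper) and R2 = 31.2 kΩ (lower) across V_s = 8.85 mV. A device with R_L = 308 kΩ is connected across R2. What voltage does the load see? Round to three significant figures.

V_out ≈ 2.63 mV

The load sits in parallel with R2, giving an effective lower resistance R2' = R2·R_L/(R2+R_L) = 28.33 kΩ.
Now apply the divider: V_out = 8.85 × 0.2975 = 2.633 mV.
(Unloaded it would be 2.81 mV; the load pulls it down.)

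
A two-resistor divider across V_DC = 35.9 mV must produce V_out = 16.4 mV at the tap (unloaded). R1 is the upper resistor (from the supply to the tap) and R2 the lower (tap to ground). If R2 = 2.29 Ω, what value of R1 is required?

R1 ≈ 2.72 Ω

The divider ratio is R2/(R1+R2) = 16.4/35.9 = 0.4568.
R1 = R2·(1/k − 1) = 2.29 × 1.189 = 2.723 Ω.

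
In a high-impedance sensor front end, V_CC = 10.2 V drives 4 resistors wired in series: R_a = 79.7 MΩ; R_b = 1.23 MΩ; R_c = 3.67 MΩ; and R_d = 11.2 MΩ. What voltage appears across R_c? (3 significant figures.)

ΣR = 79.7 + 1.23 + 3.67 + 11.2 = 95.80 MΩ.
V = V_CC · R/ΣR = 10.2 × 0.03831 = 0.3908 V.

V ≈ 0.391 V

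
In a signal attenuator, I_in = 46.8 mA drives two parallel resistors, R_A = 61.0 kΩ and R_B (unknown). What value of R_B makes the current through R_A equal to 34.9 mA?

R_B ≈ 179 kΩ

The fraction through R_A equals R_B/(R_A+R_B).
With f = 0.7457, R_B = R_A · f/(1−f) = 61.0 × 2.933 = 178.9 kΩ.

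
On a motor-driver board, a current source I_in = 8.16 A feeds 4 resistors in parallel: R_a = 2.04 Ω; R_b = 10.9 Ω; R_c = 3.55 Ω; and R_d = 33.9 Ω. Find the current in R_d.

I ≈ 0.270 A

ΣG = 1/2.04 + 1/10.9 + 1/3.55 + 1/33.9 = 0.8931.
R_d takes the fraction G_k/ΣG = 0.02950/0.8931 = 0.03303, so I = 8.16 × 0.03303 = 0.2695 A.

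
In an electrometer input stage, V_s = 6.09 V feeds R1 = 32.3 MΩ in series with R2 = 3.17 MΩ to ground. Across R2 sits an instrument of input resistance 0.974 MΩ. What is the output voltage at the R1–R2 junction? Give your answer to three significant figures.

R2 ‖ R_L = (3.17 × 0.974)/(3.17 + 0.974) = 0.7451 MΩ.
Then V_out = V_s · R2'/(R1 + R2') = 6.09 × 0.7451/33.05 = 0.1373 V.

V_out ≈ 0.137 V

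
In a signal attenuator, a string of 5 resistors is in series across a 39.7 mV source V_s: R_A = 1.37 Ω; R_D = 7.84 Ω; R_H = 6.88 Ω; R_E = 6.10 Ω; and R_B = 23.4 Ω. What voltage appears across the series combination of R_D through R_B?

Total series resistance ΣR = 1.37 + 7.84 + 6.88 + 6.10 + 23.4 = 45.59 Ω.
R_{R_D..R_B} = 7.84 + 6.88 + 6.10 + 23.4 = 44.22 Ω.
V = V_s · R/ΣR = 39.7 × 0.9699 = 38.51 mV.

V ≈ 38.5 mV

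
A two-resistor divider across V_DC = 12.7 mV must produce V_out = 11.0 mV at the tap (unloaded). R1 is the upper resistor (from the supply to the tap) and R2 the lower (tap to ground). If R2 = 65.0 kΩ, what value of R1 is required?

R1 ≈ 10.0 kΩ

V_out/V_DC = R2/(R1+R2) = 0.8661.
Rearranging, R1 = R2·(1−k)/k = 65.0 × 0.1545 = 10.05 kΩ.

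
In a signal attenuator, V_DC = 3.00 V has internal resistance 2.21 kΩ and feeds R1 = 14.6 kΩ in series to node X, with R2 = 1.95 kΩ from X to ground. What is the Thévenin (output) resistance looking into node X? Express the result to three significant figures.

R_th ≈ 1.75 kΩ

R1' = 2.21 + 14.6 = 16.81 kΩ (source resistance + R1).
With V_DC suppressed (replaced by a short), R_th = R1' ‖ R2 = (16.81 × 1.95)/(16.81 + 1.95) = 1.747 kΩ.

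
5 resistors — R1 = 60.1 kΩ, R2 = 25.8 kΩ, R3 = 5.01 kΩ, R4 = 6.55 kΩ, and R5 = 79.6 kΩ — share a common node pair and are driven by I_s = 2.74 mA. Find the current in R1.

ΣG = 1/60.1 + 1/25.8 + 1/5.01 + 1/6.55 + 1/79.6 = 0.4202.
Current divider: I(R1) = I_s · G_k/ΣG = 2.74 × (0.01664/0.4202) = 2.74 × 0.03959 = 0.1085 mA.

I ≈ 0.108 mA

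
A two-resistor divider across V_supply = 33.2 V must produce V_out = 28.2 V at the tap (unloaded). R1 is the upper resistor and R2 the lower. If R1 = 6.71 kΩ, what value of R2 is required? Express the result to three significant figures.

Required fraction k = V_out/V_supply = 0.8494.
Rearranging, R2 = R1·k/(1−k) = 6.71 × 5.640 = 37.84 kΩ.

R2 ≈ 37.8 kΩ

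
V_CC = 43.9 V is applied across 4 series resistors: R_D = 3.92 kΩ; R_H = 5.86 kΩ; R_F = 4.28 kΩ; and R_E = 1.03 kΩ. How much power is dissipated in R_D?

Series current I = V_CC/ΣR = 43.9/15.09 = 2.909 mA.
V(R_D) = I·R = 11.40 V; P = V·I = 11.40 × 2.909 = 33.18 mW.

P ≈ 33.2 mW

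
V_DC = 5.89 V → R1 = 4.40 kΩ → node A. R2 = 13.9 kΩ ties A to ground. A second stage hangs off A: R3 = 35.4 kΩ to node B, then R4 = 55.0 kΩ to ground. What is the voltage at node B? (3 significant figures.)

V_B ≈ 2.62 V

The second stage (R3 + R4 = 90.40 kΩ) loads node A in parallel with R2.
R2 ‖ (R3+R4) = 12.05 kΩ.
V_A = 5.89 × 12.05/(4.40 + 12.05) = 4.314 V.
V_B = V_A × 0.6084 = 2.625 V.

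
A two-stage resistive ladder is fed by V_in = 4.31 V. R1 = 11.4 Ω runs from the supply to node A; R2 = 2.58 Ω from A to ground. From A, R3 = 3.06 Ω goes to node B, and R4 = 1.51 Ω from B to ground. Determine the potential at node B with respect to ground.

V_B ≈ 0.180 V

Node A sees R2 in parallel with the series input of stage 2, R3 + R4 = 4.570 Ω.
Effective lower resistance at A: R2 ‖ 4.570 = 1.649 Ω.
V_A = 4.31 × 1.649/(11.4 + 1.649) = 0.5447 V.
Then the unloaded second divider: V_B = V_A × R4/(R3+R4) = 0.5447 × 0.3304 = 0.1800 V.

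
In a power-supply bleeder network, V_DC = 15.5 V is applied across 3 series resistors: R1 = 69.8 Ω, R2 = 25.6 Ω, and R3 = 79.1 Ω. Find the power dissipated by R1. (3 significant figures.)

Series current I = V_DC/ΣR = 15.5/174.5 = 0.08883 A.
P(R1) = I²·R1 = (0.08883)² × 69.8 = 0.5507 W.

P ≈ 0.551 W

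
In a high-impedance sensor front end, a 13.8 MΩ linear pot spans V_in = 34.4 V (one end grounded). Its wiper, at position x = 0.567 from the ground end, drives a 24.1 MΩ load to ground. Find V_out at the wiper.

V_out ≈ 17.1 V

The pot divides into 5.975 MΩ above the wiper and 7.825 MΩ below.
(x·R_p) ‖ R_L = 5.907 MΩ.
V_out = 34.4 × 5.907/(5.975 + 5.907) = 17.10 V.
(Unloaded: V_out = x·V_in = 19.5 V.)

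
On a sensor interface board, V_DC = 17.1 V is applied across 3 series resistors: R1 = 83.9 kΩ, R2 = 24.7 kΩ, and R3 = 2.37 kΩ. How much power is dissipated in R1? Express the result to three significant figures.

Series current I = V_DC/ΣR = 17.1/111.0 = 0.1541 mA.
V(R1) = I·R = 12.93 V; P = V·I = 12.93 × 0.1541 = 1.992 mW.

P ≈ 1.99 mW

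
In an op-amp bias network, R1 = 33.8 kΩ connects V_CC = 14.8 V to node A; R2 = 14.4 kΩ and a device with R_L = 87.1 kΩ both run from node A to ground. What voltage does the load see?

First combine the lower leg with the load: R2 ‖ R_L = 12.36 kΩ.
Then V_out = V_CC · R2'/(R1 + R2') = 14.8 × 12.36/46.16 = 3.962 V.

V_out ≈ 3.96 V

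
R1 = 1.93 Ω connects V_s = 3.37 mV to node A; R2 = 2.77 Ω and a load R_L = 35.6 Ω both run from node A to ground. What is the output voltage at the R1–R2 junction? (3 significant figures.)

First combine the lower leg with the load: R2 ‖ R_L = 2.570 Ω.
Then V_out = V_s · R2'/(R1 + R2') = 3.37 × 2.570/4.500 = 1.925 mV.
(Unloaded it would be 1.99 mV; the load pulls it down.)

V_out ≈ 1.92 mV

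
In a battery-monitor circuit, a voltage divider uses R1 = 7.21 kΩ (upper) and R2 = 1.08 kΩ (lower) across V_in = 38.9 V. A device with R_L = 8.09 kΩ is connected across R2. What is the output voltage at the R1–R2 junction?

V_out ≈ 4.54 V

First combine the lower leg with the load: R2 ‖ R_L = 0.9528 kΩ.
Then V_out = V_in · R2'/(R1 + R2') = 38.9 × 0.9528/8.163 = 4.541 V.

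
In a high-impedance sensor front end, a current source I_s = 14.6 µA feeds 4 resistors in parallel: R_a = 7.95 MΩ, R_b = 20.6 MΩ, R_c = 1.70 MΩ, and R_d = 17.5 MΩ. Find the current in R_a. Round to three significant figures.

Conductances: ΣG = 1/7.95 + 1/20.6 + 1/1.70 + 1/17.5 = 0.8197 (1/MΩ).
Current divider: I(R_a) = I_s · G_k/ΣG = 14.6 × (0.1258/0.8197) = 14.6 × 0.1535 = 2.240 µA.

I ≈ 2.24 µA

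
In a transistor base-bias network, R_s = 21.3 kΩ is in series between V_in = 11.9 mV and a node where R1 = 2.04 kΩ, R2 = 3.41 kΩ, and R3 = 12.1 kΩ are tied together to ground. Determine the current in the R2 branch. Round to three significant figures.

I ≈ 0.179 µA

Equivalent of the parallel group: R_p = 1.155 kΩ.
V_A by voltage divider: V_A = 11.9 × 1.155/(21.3 + 1.155) = 0.6119 mV.
I(R2) = V_A / R2 = 0.6119/3.41 = 0.1794 µA.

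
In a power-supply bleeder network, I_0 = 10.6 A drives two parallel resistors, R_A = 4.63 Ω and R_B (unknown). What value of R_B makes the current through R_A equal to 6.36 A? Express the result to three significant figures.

R_B ≈ 6.95 Ω

Two-branch current divider: I_A = I_0 · R_B/(R_A + R_B).
6.36/10.6 = R_B/(R_A + R_B) → R_B = R_A · (0.6000)/(1 − 0.6000) = 4.63 × 1.500 = 6.945 Ω.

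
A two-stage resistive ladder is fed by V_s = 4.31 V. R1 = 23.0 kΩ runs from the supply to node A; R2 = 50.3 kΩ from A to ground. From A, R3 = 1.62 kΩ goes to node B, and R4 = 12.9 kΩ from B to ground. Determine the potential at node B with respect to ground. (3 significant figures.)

Looking into the second stage from A: R3 + R4 = 14.52 kΩ appears in parallel with R2.
Effective lower resistance at A: R2 ‖ 14.52 = 11.27 kΩ.
So V_A = 4.31 × 0.3288 = 1.417 V.
Stage 2 is unloaded, so V_B = V_A · R4/(R3+R4) = 1.417 × 12.9/14.52 = 1.259 V.

V_B ≈ 1.26 V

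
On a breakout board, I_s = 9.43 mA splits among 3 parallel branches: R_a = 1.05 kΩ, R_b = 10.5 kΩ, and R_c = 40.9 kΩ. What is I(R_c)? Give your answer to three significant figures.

I ≈ 0.215 mA

Total conductance ΣG = 1/1.05 + 1/10.5 + 1/40.9 = 1.072 (units of 1/kΩ).
By the current-divider rule, I = I_s · G_k/ΣG = 9.43 × 0.02281 = 0.2151 mA.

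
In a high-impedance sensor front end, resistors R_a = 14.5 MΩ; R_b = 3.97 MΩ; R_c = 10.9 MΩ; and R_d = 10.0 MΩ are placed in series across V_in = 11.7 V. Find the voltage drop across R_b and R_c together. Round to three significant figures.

V ≈ 4.42 V

Total series resistance ΣR = 14.5 + 3.97 + 10.9 + 10.0 = 39.37 MΩ.
R_{R_b..R_c} = 3.97 + 10.9 = 14.87 MΩ.
Voltage divider: V = V_in · (14.87 / 39.37) = 11.7 × 0.3777 = 4.419 V.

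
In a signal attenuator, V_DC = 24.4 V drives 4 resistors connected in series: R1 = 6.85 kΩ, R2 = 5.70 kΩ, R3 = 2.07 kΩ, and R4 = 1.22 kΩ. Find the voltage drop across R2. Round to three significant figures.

V ≈ 8.78 V

ΣR = 6.85 + 5.70 + 2.07 + 1.22 = 15.84 kΩ.
By the voltage-divider rule, V = 24.4 × 5.700/15.84 = 8.780 V.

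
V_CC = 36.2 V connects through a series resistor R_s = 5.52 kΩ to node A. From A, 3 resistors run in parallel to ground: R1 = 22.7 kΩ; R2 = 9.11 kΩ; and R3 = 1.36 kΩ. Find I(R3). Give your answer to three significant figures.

I ≈ 4.51 mA

Parallel bank: R_p = 1/(1/22.7 + 1/9.11 + 1/1.36) = 1.125 kΩ.
Node voltage V_A = V_CC · R_p/(R_s + R_p) = 36.2 × 0.1693 = 6.127 V.
Branch current I = V_A/R3 = 6.127/1.36 = 4.505 mA.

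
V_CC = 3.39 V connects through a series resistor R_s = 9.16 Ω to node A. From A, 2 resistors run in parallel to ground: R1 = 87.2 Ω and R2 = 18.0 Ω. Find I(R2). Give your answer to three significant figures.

Parallel bank: R_p = 1/(1/87.2 + 1/18.0) = 14.92 Ω.
V_A = 3.39 × 14.92/24.08 = 2.100 V.
I(R2) = V_A / R2 = 2.100/18.0 = 0.1167 A.
(Equivalently: I_total = 0.1408 A, then current-divider fraction G_k/ΣG = 0.8289.)

I ≈ 0.117 A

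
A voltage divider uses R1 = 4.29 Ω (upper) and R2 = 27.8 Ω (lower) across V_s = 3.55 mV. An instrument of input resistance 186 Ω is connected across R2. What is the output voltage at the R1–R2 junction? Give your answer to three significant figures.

The load sits in parallel with R2, giving an effective lower resistance R2' = R2·R_L/(R2+R_L) = 24.19 Ω.
Now apply the divider: V_out = 3.55 × 0.8493 = 3.015 mV.

V_out ≈ 3.02 mV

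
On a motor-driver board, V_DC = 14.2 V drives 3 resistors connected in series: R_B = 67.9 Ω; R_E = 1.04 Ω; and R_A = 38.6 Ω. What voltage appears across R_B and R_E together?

Series total: ΣR = 67.9 + 1.04 + 38.6 = 107.5 Ω.
R_{R_B..R_E} = 67.9 + 1.04 = 68.94 Ω.
V = V_DC · R/ΣR = 14.2 × 0.6411 = 9.103 V.

V ≈ 9.10 V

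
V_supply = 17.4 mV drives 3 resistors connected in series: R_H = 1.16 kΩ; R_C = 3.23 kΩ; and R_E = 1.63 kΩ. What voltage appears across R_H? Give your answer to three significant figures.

Total series resistance ΣR = 1.16 + 3.23 + 1.63 = 6.020 kΩ.
By the voltage-divider rule, V = 17.4 × 1.160/6.020 = 3.353 mV.

V ≈ 3.35 mV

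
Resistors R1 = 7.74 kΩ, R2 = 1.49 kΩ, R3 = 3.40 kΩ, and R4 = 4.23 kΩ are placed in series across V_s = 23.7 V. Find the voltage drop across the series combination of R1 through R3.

V ≈ 17.8 V

Total series resistance ΣR = 7.74 + 1.49 + 3.40 + 4.23 = 16.86 kΩ.
R_{R1..R3} = 7.74 + 1.49 + 3.40 = 12.63 kΩ.
Voltage divider: V = V_s · (12.63 / 16.86) = 23.7 × 0.7491 = 17.75 V.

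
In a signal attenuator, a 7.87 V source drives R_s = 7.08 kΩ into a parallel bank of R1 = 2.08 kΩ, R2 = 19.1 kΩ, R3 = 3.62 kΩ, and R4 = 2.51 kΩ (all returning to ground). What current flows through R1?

Equivalent of the parallel group: R_p = 0.8280 kΩ.
V_A = 7.87 × 0.8280/7.908 = 0.8240 V.
I(R1) = V_A / R1 = 0.8240/2.08 = 0.3962 mA.

I ≈ 0.396 mA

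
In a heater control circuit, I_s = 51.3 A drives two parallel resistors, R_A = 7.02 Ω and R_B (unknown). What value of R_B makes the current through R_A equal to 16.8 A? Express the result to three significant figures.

Two-branch current divider: I_A = I_s · R_B/(R_A + R_B).
With f = 0.3275, R_B = R_A · f/(1−f) = 7.02 × 0.4870 = 3.418 Ω.

R_B ≈ 3.42 Ω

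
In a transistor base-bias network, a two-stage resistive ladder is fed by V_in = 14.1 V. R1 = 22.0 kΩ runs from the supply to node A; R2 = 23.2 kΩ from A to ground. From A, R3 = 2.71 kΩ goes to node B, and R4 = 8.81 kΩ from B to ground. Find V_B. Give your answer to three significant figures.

Looking into the second stage from A: R3 + R4 = 11.52 kΩ appears in parallel with R2.
R2 ‖ (R3+R4) = 7.698 kΩ.
V_A = 14.1 × 7.698/(22.0 + 7.698) = 3.655 V.
Stage 2 is unloaded, so V_B = V_A · R4/(R3+R4) = 3.655 × 8.81/11.52 = 2.795 V.

V_B ≈ 2.79 V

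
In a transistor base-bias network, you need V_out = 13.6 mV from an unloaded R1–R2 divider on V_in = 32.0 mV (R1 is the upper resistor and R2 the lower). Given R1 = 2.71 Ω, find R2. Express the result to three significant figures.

V_out/V_in = R2/(R1+R2) = 0.4250.
R2 = R1 · 0.4250/(1 − 0.4250) = 2.003 Ω.

R2 ≈ 2.00 Ω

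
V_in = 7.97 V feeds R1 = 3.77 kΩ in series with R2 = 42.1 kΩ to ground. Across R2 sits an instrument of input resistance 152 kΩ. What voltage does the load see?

V_out ≈ 7.15 V

First combine the lower leg with the load: R2 ‖ R_L = 32.97 kΩ.
Voltage divider with the loaded lower leg: V_out = 7.97 × 32.97/(3.77 + 32.97) = 7.97 × 0.8974 = 7.152 V.
(Unloaded it would be 7.31 V; the load pulls it down.)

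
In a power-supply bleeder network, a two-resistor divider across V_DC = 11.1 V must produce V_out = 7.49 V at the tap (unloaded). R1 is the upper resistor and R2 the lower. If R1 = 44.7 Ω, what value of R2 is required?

Required fraction k = V_out/V_DC = 0.6748.
R2 = R1 · 0.6748/(1 − 0.6748) = 92.74 Ω.

R2 ≈ 92.7 Ω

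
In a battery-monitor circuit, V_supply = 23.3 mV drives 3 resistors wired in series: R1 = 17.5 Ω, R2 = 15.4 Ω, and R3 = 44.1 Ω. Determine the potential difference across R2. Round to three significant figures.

Total series resistance ΣR = 17.5 + 15.4 + 44.1 = 77.00 Ω.
By the voltage-divider rule, V = 23.3 × 15.40/77.00 = 4.660 mV.

V ≈ 4.66 mV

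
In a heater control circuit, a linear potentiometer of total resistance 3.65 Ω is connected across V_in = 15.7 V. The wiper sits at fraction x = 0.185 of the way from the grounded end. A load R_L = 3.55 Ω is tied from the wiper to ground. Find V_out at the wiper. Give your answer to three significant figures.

Split the track: R_lower = x·R_p = 0.6753 Ω, R_upper = (1−x)·R_p = 2.975 Ω.
(x·R_p) ‖ R_L = 0.5673 Ω.
Then V_out = V_in · 0.5673/(2.975 + 0.5673) = 2.515 V.

V_out ≈ 2.51 V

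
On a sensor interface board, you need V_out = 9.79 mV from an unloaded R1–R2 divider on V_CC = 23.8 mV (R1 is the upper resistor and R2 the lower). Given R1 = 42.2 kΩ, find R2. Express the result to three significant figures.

R2 ≈ 29.5 kΩ

The divider ratio is R2/(R1+R2) = 9.79/23.8 = 0.4113.
R2 = R1 · 0.4113/(1 − 0.4113) = 29.49 kΩ.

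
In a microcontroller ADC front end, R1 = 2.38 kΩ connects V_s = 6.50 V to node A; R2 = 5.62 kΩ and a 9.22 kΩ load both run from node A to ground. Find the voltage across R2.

First combine the lower leg with the load: R2 ‖ R_L = 3.492 kΩ.
Now apply the divider: V_out = 6.50 × 0.5947 = 3.865 V.

V_out ≈ 3.87 V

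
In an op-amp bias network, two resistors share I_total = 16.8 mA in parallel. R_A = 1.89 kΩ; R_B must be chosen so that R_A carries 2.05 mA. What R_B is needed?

R_B ≈ 0.263 kΩ

The fraction through R_A equals R_B/(R_A+R_B).
With f = 0.1220, R_B = R_A · f/(1−f) = 1.89 × 0.1390 = 0.2627 kΩ.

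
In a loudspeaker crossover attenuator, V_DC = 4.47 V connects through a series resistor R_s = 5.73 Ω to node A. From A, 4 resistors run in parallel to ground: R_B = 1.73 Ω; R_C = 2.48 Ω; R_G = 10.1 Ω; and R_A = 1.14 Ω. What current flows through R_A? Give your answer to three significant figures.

Equivalent of the parallel group: R_p = 0.5109 Ω.
V_A by voltage divider: V_A = 4.47 × 0.5109/(5.73 + 0.5109) = 0.3659 V.
I(R_A) = V_A / R_A = 0.3659/1.14 = 0.3210 A.
(Check via current divider: I_total = 0.7162 A; share G_k/ΣG = 0.4481 → same result.)

I ≈ 0.321 A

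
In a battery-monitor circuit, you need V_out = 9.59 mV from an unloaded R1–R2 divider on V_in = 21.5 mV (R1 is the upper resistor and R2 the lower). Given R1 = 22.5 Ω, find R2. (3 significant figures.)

R2 ≈ 18.1 Ω

V_out/V_in = R2/(R1+R2) = 0.4460.
So R2 = R1 · V_out/(V_in − V_out) = 22.5 × 9.59/(21.5 − 9.59) = 22.5 × 0.8052 = 18.12 Ω.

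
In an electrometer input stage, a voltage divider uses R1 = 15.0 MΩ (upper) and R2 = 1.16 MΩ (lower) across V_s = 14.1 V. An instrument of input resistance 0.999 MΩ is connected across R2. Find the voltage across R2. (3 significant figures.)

V_out ≈ 0.487 V

The load sits in parallel with R2, giving an effective lower resistance R2' = R2·R_L/(R2+R_L) = 0.5367 MΩ.
Now apply the divider: V_out = 14.1 × 0.03455 = 0.4871 V.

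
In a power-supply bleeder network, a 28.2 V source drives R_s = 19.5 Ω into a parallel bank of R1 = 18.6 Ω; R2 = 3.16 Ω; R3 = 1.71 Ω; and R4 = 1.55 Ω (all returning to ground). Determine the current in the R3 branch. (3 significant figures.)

Combine the parallel branches: R_p = (1/18.6 + 1/3.16 + 1/1.71 + 1/1.55)⁻¹ = 0.6249 Ω.
V_A by voltage divider: V_A = 28.2 × 0.6249/(19.5 + 0.6249) = 0.8757 V.
I(R3) = V_A / R3 = 0.8757/1.71 = 0.5121 A.

I ≈ 0.512 A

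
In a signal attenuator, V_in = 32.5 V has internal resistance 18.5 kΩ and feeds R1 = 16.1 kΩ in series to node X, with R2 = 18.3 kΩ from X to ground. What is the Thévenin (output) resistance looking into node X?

R1' = 18.5 + 16.1 = 34.60 kΩ (source resistance + R1).
Looking into X with the source shorted: R_th = R1'·R2/(R1'+R2) = 34.60 × 18.3/52.90 = 11.97 kΩ.

R_th ≈ 12.0 kΩ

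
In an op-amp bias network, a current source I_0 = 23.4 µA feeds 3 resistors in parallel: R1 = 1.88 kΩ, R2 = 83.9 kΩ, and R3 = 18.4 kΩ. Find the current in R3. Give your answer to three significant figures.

I ≈ 2.13 µA

Conductances: ΣG = 1/1.88 + 1/83.9 + 1/18.4 = 0.5982 (1/kΩ).
Current divider: I(R3) = I_0 · G_k/ΣG = 23.4 × (0.05435/0.5982) = 23.4 × 0.09086 = 2.126 µA.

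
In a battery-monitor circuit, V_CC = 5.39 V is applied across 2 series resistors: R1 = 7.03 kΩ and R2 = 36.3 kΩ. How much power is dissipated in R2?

P ≈ 0.562 mW

Series current I = V_CC/ΣR = 5.39/43.33 = 0.1244 mA.
V(R2) = I·R = 4.516 V; P = V·I = 4.516 × 0.1244 = 0.5617 mW.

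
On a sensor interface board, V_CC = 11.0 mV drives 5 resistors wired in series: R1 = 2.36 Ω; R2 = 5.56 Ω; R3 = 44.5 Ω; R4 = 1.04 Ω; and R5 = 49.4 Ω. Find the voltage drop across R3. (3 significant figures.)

Series total: ΣR = 2.36 + 5.56 + 44.5 + 1.04 + 49.4 = 102.9 Ω.
V = V_CC · R/ΣR = 11.0 × 0.4326 = 4.759 mV.

V ≈ 4.76 mV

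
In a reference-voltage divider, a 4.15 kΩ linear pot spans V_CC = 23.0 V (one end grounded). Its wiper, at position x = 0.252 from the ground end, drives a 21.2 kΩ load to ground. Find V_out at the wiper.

V_out ≈ 5.59 V

Lower segment x·R_p = 1.046 kΩ; upper segment (1−x)·R_p = 3.104 kΩ.
Lower segment in parallel with the load: 1.046 ‖ 21.2 = 0.9966 kΩ.
V_out = 23.0 × 0.9966/(3.104 + 0.9966) = 5.590 V.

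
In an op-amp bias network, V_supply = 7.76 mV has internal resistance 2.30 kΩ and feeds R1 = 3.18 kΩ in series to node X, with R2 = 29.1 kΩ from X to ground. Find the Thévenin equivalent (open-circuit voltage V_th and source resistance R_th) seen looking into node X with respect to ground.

R1' = 2.30 + 3.18 = 5.480 kΩ (source resistance + R1).
Open-circuit (no load on X): V_th = V_supply · R2/(R1' + R2) = 7.76 × 29.1/(5.480 + 29.1) = 6.530 mV.
With V_supply suppressed (replaced by a short), R_th = R1' ‖ R2 = (5.480 × 29.1)/(5.480 + 29.1) = 4.612 kΩ.

V_th ≈ 6.53 mV, R_th ≈ 4.61 kΩ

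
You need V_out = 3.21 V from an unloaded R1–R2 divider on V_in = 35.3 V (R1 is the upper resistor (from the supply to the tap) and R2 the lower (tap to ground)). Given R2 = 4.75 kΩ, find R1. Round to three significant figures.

The divider ratio is R2/(R1+R2) = 3.21/35.3 = 0.09093.
So R1 = R2 · (V_in/V_out − 1) = 4.75 × (35.3/3.21 − 1) = 4.75 × 9.997 = 47.49 kΩ.

R1 ≈ 47.5 kΩ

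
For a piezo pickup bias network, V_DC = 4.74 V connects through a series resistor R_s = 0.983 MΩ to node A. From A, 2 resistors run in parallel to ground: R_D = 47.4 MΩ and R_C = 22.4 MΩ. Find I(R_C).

I ≈ 0.199 µA

Equivalent of the parallel group: R_p = 15.21 MΩ.
V_A by voltage divider: V_A = 4.74 × 15.21/(0.983 + 15.21) = 4.452 V.
Branch current I = V_A/R_C = 4.452/22.4 = 0.1988 µA.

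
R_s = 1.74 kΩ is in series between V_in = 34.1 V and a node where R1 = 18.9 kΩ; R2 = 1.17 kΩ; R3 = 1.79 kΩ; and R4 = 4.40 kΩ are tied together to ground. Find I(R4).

Parallel bank: R_p = 1/(1/18.9 + 1/1.17 + 1/1.79 + 1/4.40) = 0.5905 kΩ.
V_A = 34.1 × 0.5905/2.330 = 8.640 V.
I(R4) = V_A / R4 = 8.640/4.40 = 1.964 mA.

I ≈ 1.96 mA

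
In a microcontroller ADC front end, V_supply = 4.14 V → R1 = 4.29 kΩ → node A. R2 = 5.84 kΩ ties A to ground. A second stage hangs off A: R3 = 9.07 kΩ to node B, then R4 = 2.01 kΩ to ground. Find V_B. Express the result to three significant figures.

Node A sees R2 in parallel with the series input of stage 2, R3 + R4 = 11.08 kΩ.
R2 ‖ (R3+R4) = 3.824 kΩ.
So V_A = 4.14 × 0.4713 = 1.951 V.
Then the unloaded second divider: V_B = V_A × R4/(R3+R4) = 1.951 × 0.1814 = 0.3540 V.

V_B ≈ 0.354 V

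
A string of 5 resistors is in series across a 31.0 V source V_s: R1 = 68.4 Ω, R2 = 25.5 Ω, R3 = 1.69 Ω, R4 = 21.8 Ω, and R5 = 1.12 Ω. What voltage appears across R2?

Series total: ΣR = 68.4 + 25.5 + 1.69 + 21.8 + 1.12 = 118.5 Ω.
V = V_s · R/ΣR = 31.0 × 0.2152 = 6.670 V.

V ≈ 6.67 V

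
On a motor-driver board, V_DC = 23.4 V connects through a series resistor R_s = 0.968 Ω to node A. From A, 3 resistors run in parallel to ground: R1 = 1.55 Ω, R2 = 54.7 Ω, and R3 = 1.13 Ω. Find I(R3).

I ≈ 8.29 A

Parallel bank: R_p = 1/(1/1.55 + 1/54.7 + 1/1.13) = 0.6458 Ω.
V_A by voltage divider: V_A = 23.4 × 0.6458/(0.968 + 0.6458) = 9.364 V.
I(R3) = V_A / R3 = 9.364/1.13 = 8.287 A.
(Equivalently: I_total = 14.50 A, then current-divider fraction G_k/ΣG = 0.5715.)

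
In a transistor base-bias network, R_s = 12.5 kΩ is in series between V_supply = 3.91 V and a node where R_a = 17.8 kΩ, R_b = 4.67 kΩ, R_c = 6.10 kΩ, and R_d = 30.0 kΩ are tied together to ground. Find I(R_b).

I ≈ 0.122 mA

Equivalent of the parallel group: R_p = 2.139 kΩ.
V_A by voltage divider: V_A = 3.91 × 2.139/(12.5 + 2.139) = 0.5712 V.
Branch current I = V_A/R_b = 0.5712/4.67 = 0.1223 mA.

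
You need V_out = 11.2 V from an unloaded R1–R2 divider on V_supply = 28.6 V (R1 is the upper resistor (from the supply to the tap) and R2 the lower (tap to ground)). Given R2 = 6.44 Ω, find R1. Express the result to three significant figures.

R1 ≈ 10.0 Ω

V_out/V_supply = R2/(R1+R2) = 0.3916.
Rearranging, R1 = R2·(1−k)/k = 6.44 × 1.554 = 10.01 Ω.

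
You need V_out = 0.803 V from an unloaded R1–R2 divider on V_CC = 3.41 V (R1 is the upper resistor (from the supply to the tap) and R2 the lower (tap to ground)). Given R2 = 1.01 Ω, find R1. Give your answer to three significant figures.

V_out/V_CC = R2/(R1+R2) = 0.2355.
R1 = R2·(1/k − 1) = 1.01 × 3.247 = 3.279 Ω.

R1 ≈ 3.28 Ω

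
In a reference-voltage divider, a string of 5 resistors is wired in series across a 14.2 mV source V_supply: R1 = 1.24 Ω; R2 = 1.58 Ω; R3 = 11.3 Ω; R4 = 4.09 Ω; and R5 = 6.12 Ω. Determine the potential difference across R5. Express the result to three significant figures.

V ≈ 3.57 mV

ΣR = 1.24 + 1.58 + 11.3 + 4.09 + 6.12 = 24.33 Ω.
V = V_supply · R/ΣR = 14.2 × 0.2515 = 3.572 mV.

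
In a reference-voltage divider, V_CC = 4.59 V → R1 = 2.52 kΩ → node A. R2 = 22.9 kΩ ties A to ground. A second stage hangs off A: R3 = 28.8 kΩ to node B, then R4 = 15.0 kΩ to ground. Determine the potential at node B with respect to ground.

Looking into the second stage from A: R3 + R4 = 43.80 kΩ appears in parallel with R2.
R2 ‖ (R3+R4) = 15.04 kΩ.
So V_A = 4.59 × 0.8565 = 3.931 V.
V_B = V_A × 0.3425 = 1.346 V.

V_B ≈ 1.35 V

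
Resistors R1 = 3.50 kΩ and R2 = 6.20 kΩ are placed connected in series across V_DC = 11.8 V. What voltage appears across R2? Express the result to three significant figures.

ΣR = 3.50 + 6.20 = 9.700 kΩ.
By the voltage-divider rule, V = 11.8 × 6.200/9.700 = 7.542 V.

V ≈ 7.54 V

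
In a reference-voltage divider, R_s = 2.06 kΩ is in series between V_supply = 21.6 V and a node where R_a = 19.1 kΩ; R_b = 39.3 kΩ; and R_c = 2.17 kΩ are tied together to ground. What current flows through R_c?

I ≈ 4.72 mA

Combine the parallel branches: R_p = (1/19.1 + 1/39.3 + 1/2.17)⁻¹ = 1.857 kΩ.
V_A by voltage divider: V_A = 21.6 × 1.857/(2.06 + 1.857) = 10.24 V.
I(R_c) = V_A / R_c = 10.24/2.17 = 4.718 mA.
(Check via current divider: I_total = 5.515 mA; share G_k/ΣG = 0.8556 → same result.)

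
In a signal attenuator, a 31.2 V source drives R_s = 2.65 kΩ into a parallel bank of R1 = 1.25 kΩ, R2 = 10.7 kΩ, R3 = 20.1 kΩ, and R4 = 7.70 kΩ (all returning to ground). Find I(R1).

I ≈ 6.49 mA

Equivalent of the parallel group: R_p = 0.9319 kΩ.
Node voltage V_A = V_in · R_p/(R_s + R_p) = 31.2 × 0.2602 = 8.117 V.
Branch current I = V_A/R1 = 8.117/1.25 = 6.494 mA.
(Equivalently: I_total = 8.710 mA, then current-divider fraction G_k/ΣG = 0.7455.)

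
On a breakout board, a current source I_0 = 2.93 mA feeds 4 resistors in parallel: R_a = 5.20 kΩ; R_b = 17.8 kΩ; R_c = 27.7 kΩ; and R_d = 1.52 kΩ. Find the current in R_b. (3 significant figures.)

I ≈ 0.175 mA

Total conductance ΣG = 1/5.20 + 1/17.8 + 1/27.7 + 1/1.52 = 0.9425 (units of 1/kΩ).
R_b takes the fraction G_k/ΣG = 0.05618/0.9425 = 0.05961, so I = 2.93 × 0.05961 = 0.1747 mA.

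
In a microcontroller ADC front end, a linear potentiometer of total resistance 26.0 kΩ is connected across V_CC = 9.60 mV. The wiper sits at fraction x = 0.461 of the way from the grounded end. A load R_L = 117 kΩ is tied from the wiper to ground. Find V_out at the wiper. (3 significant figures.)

V_out ≈ 4.19 mV

Split the track: R_lower = x·R_p = 11.99 kΩ, R_upper = (1−x)·R_p = 14.01 kΩ.
R_L loads the lower segment: effective lower R = 10.87 kΩ.
Loaded-divider output: V_out = 9.60 × 0.4369 = 4.194 mV.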